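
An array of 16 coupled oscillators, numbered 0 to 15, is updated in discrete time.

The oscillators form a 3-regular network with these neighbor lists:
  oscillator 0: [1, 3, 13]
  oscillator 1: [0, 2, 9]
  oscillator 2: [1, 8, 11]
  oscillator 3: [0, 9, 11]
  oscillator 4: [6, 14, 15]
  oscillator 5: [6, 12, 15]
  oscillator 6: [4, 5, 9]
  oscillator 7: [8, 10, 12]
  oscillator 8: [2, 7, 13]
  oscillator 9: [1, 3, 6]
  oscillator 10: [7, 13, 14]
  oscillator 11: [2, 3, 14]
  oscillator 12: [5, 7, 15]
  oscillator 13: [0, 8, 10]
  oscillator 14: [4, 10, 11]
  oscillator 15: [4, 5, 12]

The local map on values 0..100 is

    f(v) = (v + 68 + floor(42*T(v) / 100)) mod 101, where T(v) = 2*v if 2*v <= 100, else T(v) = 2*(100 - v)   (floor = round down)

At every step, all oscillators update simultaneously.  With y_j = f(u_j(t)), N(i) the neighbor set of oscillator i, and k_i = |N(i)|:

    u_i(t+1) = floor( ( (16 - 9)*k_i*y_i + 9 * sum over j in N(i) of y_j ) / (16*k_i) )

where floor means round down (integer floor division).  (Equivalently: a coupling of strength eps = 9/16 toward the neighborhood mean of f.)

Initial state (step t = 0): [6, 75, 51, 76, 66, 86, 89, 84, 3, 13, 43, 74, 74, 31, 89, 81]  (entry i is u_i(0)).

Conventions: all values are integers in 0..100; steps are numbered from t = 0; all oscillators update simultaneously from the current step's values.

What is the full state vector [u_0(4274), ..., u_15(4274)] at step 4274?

Answer: [60, 60, 60, 60, 60, 60, 60, 60, 60, 60, 60, 60, 60, 60, 60, 60]
Key observation: The state at step 4, [60, 60, 60, 60, 60, 60, 60, 60, 60, 60, 60, 60, 60, 60, 60, 60], reappears at step 5: the system is in a cycle of period 1 from step 4 on.  Therefore the state at step 4274 equals the state at step 4 + ((4274 - 4) mod 1) = 4, which is [60, 60, 60, 60, 60, 60, 60, 60, 60, 60, 60, 60, 60, 60, 60, 60].

Derivation:
t=0: [6, 75, 51, 76, 66, 86, 89, 84, 3, 13, 43, 74, 74, 31, 89, 81]
t=1: [62, 70, 62, 71, 62, 63, 68, 61, 59, 75, 48, 62, 62, 47, 60, 62]
t=2: [59, 61, 60, 61, 60, 60, 61, 59, 58, 62, 56, 60, 60, 56, 59, 60]
t=3: [59, 60, 60, 60, 60, 60, 60, 59, 59, 60, 59, 60, 60, 59, 59, 60]
t=4: [60, 60, 60, 60, 60, 60, 60, 60, 60, 60, 60, 60, 60, 60, 60, 60]
t=5: [60, 60, 60, 60, 60, 60, 60, 60, 60, 60, 60, 60, 60, 60, 60, 60]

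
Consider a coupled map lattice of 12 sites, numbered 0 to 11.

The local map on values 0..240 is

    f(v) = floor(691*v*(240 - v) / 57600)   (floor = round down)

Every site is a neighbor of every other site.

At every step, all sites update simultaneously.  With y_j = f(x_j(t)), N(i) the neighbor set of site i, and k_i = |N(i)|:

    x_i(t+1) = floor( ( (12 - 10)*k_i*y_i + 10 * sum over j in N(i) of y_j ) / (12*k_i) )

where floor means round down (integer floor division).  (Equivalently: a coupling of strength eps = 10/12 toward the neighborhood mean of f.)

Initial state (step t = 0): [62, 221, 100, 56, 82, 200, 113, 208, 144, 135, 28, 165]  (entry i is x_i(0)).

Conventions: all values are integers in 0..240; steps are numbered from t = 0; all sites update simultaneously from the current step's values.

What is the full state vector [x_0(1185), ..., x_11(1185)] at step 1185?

Answer: [155, 155, 155, 155, 155, 155, 155, 155, 155, 155, 155, 155]
Key observation: The state at step 16, [158, 158, 158, 158, 158, 158, 158, 158, 158, 158, 158, 158], reappears at step 18: the system is in a cycle of period 2 from step 16 on.  Therefore the state at step 1185 equals the state at step 16 + ((1185 - 16) mod 2) = 17, which is [155, 155, 155, 155, 155, 155, 155, 155, 155, 155, 155, 155].

Derivation:
t=0: [62, 221, 100, 56, 82, 200, 113, 208, 144, 135, 28, 165]
t=1: [127, 120, 130, 126, 129, 124, 131, 122, 130, 131, 122, 129]
t=2: [171, 171, 171, 171, 171, 171, 171, 171, 171, 171, 171, 171]
t=3: [141, 141, 141, 141, 141, 141, 141, 141, 141, 141, 141, 141]
t=4: [167, 167, 167, 167, 167, 167, 167, 167, 167, 167, 167, 167]
t=5: [146, 146, 146, 146, 146, 146, 146, 146, 146, 146, 146, 146]
t=6: [164, 164, 164, 164, 164, 164, 164, 164, 164, 164, 164, 164]
t=7: [149, 149, 149, 149, 149, 149, 149, 149, 149, 149, 149, 149]
t=8: [162, 162, 162, 162, 162, 162, 162, 162, 162, 162, 162, 162]
t=9: [151, 151, 151, 151, 151, 151, 151, 151, 151, 151, 151, 151]
t=10: [161, 161, 161, 161, 161, 161, 161, 161, 161, 161, 161, 161]
t=11: [152, 152, 152, 152, 152, 152, 152, 152, 152, 152, 152, 152]
t=12: [160, 160, 160, 160, 160, 160, 160, 160, 160, 160, 160, 160]
t=13: [153, 153, 153, 153, 153, 153, 153, 153, 153, 153, 153, 153]
t=14: [159, 159, 159, 159, 159, 159, 159, 159, 159, 159, 159, 159]
t=15: [154, 154, 154, 154, 154, 154, 154, 154, 154, 154, 154, 154]
t=16: [158, 158, 158, 158, 158, 158, 158, 158, 158, 158, 158, 158]
t=17: [155, 155, 155, 155, 155, 155, 155, 155, 155, 155, 155, 155]
t=18: [158, 158, 158, 158, 158, 158, 158, 158, 158, 158, 158, 158]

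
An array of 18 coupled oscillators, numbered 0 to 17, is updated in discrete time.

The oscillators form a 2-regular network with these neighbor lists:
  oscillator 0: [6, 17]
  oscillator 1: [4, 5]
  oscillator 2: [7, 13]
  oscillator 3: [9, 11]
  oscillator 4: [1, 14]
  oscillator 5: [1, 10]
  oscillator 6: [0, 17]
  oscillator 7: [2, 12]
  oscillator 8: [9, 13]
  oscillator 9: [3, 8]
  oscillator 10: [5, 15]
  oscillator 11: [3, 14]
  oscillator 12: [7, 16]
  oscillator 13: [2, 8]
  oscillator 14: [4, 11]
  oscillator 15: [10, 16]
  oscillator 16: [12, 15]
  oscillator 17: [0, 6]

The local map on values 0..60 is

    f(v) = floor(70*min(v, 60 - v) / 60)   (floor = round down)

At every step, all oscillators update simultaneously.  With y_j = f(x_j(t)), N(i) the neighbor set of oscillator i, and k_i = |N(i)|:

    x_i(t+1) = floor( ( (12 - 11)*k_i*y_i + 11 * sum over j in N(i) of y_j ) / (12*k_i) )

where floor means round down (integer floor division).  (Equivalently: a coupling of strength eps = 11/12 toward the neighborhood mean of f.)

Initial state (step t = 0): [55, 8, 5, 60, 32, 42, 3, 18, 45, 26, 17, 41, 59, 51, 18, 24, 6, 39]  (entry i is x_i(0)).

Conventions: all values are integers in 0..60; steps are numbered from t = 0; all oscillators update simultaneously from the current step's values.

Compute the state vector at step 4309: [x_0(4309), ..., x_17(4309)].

Simulating step by step:
t=0: [55, 8, 5, 60, 32, 42, 3, 18, 45, 26, 17, 41, 59, 51, 18, 24, 6, 39]
t=1: [12, 25, 14, 23, 16, 14, 13, 4, 19, 10, 24, 11, 12, 10, 26, 14, 13, 5]
t=2: [10, 18, 8, 12, 28, 27, 9, 14, 11, 22, 17, 26, 9, 18, 16, 21, 15, 13]
t=3: [12, 30, 17, 26, 20, 20, 12, 10, 22, 14, 26, 17, 15, 11, 29, 18, 17, 10]
t=4: [12, 24, 12, 18, 33, 31, 12, 17, 14, 26, 22, 30, 15, 21, 22, 24, 19, 13]
t=5: [14, 31, 20, 31, 26, 27, 14, 15, 26, 19, 30, 24, 20, 15, 32, 23, 22, 14]
t=6: [16, 30, 17, 25, 32, 33, 16, 22, 20, 30, 29, 32, 21, 25, 29, 29, 24, 16]
t=7: [18, 31, 26, 33, 33, 33, 18, 21, 31, 26, 32, 31, 26, 21, 32, 30, 28, 18]
t=8: [21, 31, 24, 31, 32, 32, 21, 29, 27, 31, 32, 31, 28, 30, 32, 32, 32, 21]
t=9: [24, 32, 33, 33, 32, 32, 24, 30, 33, 32, 32, 32, 32, 29, 32, 32, 32, 24]
t=10: [28, 32, 33, 31, 32, 32, 28, 31, 32, 31, 32, 31, 33, 31, 32, 32, 32, 28]
t=11: [32, 32, 32, 33, 32, 32, 32, 31, 32, 32, 32, 32, 32, 31, 32, 32, 31, 32]
t=12: [32, 32, 32, 31, 32, 32, 32, 32, 32, 31, 32, 31, 32, 32, 32, 32, 32, 32]
t=13: [32, 32, 32, 33, 32, 32, 32, 32, 32, 32, 32, 32, 32, 32, 32, 32, 32, 32]
t=14: [32, 32, 32, 31, 32, 32, 32, 32, 32, 31, 32, 31, 32, 32, 32, 32, 32, 32]

Answer: [32, 32, 32, 33, 32, 32, 32, 32, 32, 32, 32, 32, 32, 32, 32, 32, 32, 32]
Key observation: The state at step 12, [32, 32, 32, 31, 32, 32, 32, 32, 32, 31, 32, 31, 32, 32, 32, 32, 32, 32], reappears at step 14: the system is in a cycle of period 2 from step 12 on.  Therefore the state at step 4309 equals the state at step 12 + ((4309 - 12) mod 2) = 13, which is [32, 32, 32, 33, 32, 32, 32, 32, 32, 32, 32, 32, 32, 32, 32, 32, 32, 32].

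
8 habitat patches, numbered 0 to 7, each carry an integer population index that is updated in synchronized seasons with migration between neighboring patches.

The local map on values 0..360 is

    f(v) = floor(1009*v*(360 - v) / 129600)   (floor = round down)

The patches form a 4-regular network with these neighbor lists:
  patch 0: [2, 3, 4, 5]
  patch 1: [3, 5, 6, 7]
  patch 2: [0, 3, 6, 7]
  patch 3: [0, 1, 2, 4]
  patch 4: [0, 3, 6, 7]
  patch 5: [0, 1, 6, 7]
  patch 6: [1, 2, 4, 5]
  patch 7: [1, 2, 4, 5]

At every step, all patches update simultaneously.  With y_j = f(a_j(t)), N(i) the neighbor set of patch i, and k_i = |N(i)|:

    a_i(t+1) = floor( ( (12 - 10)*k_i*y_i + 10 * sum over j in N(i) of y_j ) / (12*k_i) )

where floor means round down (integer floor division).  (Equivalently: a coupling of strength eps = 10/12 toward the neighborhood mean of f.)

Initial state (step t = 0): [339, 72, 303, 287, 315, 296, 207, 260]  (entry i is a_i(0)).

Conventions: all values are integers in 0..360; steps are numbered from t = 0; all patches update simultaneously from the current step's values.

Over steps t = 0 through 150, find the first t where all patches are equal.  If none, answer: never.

Simulating step by step:
t=0: [339, 72, 303, 287, 315, 296, 207, 260]  (not all equal)
t=1: [124, 184, 161, 123, 157, 162, 156, 148]  (not all equal)
t=2: [240, 243, 238, 241, 238, 243, 249, 248]  (not all equal)
t=3: [224, 219, 220, 224, 220, 219, 222, 222]  (not all equal)
t=4: [238, 238, 237, 238, 237, 238, 239, 239]  (not all equal)
t=5: [226, 225, 225, 226, 225, 225, 225, 225]  (not all equal)
t=6: [235, 235, 235, 235, 235, 235, 236, 236]  (not all equal)
t=7: [228, 227, 227, 228, 227, 227, 227, 227]  (not all equal)
t=8: [234, 234, 234, 234, 234, 234, 235, 235]  (not all equal)
t=9: [229, 228, 228, 229, 228, 228, 228, 228]  (not all equal)
t=10: [233, 233, 233, 233, 233, 233, 234, 234]  (not all equal)
t=11: [230, 229, 229, 230, 229, 229, 229, 229]  (not all equal)
t=12: [232, 232, 232, 232, 232, 232, 233, 233]  (not all equal)
t=13: [231, 230, 230, 231, 230, 230, 230, 230]  (not all equal)
t=14: [231, 231, 231, 231, 231, 231, 232, 232]  (not all equal)
t=15: [231, 231, 231, 231, 231, 231, 231, 231]  (all equal)

Answer: 15
Key observation: Synchronization is absorbing here: once all patches are equal they stay equal, and step 15 is the first all-equal step.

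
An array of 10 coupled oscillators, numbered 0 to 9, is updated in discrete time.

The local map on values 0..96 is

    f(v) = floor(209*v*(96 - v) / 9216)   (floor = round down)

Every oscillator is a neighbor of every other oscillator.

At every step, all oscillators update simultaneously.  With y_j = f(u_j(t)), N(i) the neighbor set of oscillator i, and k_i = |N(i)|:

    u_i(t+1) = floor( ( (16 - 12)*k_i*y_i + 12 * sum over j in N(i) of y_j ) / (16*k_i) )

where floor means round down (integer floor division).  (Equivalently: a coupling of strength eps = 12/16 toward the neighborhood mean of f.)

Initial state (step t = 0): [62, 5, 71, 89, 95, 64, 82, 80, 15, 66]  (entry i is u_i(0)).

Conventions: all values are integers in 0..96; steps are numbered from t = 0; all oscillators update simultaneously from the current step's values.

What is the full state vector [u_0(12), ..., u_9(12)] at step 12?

Simulating step by step:
t=0: [62, 5, 71, 89, 95, 64, 82, 80, 15, 66]
t=1: [31, 25, 30, 26, 24, 31, 28, 28, 28, 31]
t=2: [43, 42, 43, 42, 42, 43, 42, 42, 42, 43]
t=3: [51, 51, 51, 51, 51, 51, 51, 51, 51, 51]
t=4: [52, 52, 52, 52, 52, 52, 52, 52, 52, 52]
t=5: [51, 51, 51, 51, 51, 51, 51, 51, 51, 51]
t=6: [52, 52, 52, 52, 52, 52, 52, 52, 52, 52]
t=7: [51, 51, 51, 51, 51, 51, 51, 51, 51, 51]
t=8: [52, 52, 52, 52, 52, 52, 52, 52, 52, 52]
t=9: [51, 51, 51, 51, 51, 51, 51, 51, 51, 51]
t=10: [52, 52, 52, 52, 52, 52, 52, 52, 52, 52]
t=11: [51, 51, 51, 51, 51, 51, 51, 51, 51, 51]
t=12: [52, 52, 52, 52, 52, 52, 52, 52, 52, 52]

Answer: [52, 52, 52, 52, 52, 52, 52, 52, 52, 52]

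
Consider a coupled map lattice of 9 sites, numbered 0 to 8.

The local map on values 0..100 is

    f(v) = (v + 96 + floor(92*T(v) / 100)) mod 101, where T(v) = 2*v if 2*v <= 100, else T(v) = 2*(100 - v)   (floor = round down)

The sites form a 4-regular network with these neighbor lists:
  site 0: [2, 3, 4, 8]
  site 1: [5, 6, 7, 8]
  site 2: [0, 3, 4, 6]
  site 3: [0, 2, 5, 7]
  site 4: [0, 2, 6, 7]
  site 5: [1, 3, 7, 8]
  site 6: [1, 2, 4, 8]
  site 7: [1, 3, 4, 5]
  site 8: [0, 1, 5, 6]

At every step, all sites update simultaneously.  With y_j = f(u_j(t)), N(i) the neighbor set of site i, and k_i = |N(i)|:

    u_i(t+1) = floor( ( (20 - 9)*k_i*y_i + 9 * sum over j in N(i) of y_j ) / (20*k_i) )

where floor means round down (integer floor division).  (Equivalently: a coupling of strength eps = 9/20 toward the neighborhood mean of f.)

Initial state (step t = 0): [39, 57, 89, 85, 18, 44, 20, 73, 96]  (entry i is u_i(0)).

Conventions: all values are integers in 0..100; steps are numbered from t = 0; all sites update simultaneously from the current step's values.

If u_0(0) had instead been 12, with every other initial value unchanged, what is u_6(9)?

Answer: u_6(9) = 29
Key observation: This trace re-runs the system from the modified initial state.

Derivation:
t=0: [12, 57, 89, 85, 18, 44, 20, 73, 96]
t=1: [33, 37, 16, 10, 36, 26, 47, 20, 68]
t=2: [68, 73, 48, 40, 76, 59, 43, 60, 42]
t=3: [18, 18, 22, 15, 18, 22, 17, 22, 16]
t=4: [45, 47, 50, 44, 48, 51, 44, 52, 43]
t=5: [22, 26, 29, 24, 28, 29, 22, 31, 20]
t=6: [61, 67, 70, 67, 71, 72, 61, 77, 57]
t=7: [24, 21, 20, 19, 19, 18, 24, 15, 26]
t=8: [58, 53, 53, 48, 50, 48, 59, 42, 62]
t=9: [29, 28, 31, 28, 31, 27, 29, 21, 27]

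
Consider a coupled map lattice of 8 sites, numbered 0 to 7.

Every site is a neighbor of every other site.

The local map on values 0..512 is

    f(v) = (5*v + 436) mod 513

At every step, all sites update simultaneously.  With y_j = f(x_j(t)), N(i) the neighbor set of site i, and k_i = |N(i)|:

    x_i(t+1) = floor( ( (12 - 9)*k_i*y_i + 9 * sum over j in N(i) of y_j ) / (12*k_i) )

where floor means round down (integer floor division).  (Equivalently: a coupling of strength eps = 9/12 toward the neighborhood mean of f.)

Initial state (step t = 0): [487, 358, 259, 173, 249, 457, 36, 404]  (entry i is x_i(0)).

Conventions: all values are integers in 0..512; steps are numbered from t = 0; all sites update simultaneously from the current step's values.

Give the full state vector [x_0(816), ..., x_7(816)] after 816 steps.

Answer: [350, 350, 350, 350, 350, 350, 350, 350]
Key observation: The state at step 32, [188, 188, 188, 188, 188, 188, 188, 188], reappears at step 41: the system is in a cycle of period 9 from step 32 on.  Therefore the state at step 816 equals the state at step 32 + ((816 - 32) mod 9) = 33, which is [350, 350, 350, 350, 350, 350, 350, 350].

Derivation:
t=0: [487, 358, 259, 173, 249, 457, 36, 404]
t=1: [231, 212, 215, 227, 208, 210, 202, 245]
t=2: [274, 334, 336, 271, 331, 332, 326, 284]
t=3: [150, 120, 121, 148, 118, 118, 114, 157]
t=4: [132, 111, 111, 131, 109, 109, 180, 137]
t=5: [270, 328, 328, 269, 327, 327, 304, 274]
t=6: [170, 138, 138, 169, 137, 137, 194, 173]
t=7: [204, 181, 181, 203, 180, 180, 221, 206]
t=8: [334, 317, 317, 333, 317, 317, 273, 335]
t=9: [259, 320, 320, 259, 320, 320, 289, 260]
t=10: [339, 382, 382, 339, 382, 382, 360, 340]
t=11: [182, 213, 213, 182, 213, 213, 197, 183]
t=12: [395, 417, 417, 395, 417, 417, 405, 395]
t=13: [411, 427, 427, 411, 427, 427, 418, 411]
t=14: [257, 195, 195, 257, 195, 195, 262, 257]
t=15: [271, 300, 300, 271, 300, 300, 275, 271]
t=16: [316, 337, 337, 316, 337, 337, 319, 316]
t=17: [303, 245, 245, 303, 245, 245, 305, 303]
t=18: [288, 247, 247, 288, 247, 247, 290, 288]
t=19: [250, 220, 220, 250, 220, 220, 251, 250]
t=20: [303, 354, 354, 303, 354, 354, 303, 303]
t=21: [301, 264, 264, 301, 264, 264, 301, 301]
t=22: [322, 296, 296, 322, 296, 296, 322, 322]
t=23: [451, 432, 432, 451, 432, 432, 451, 451]
t=24: [85, 71, 71, 85, 71, 71, 85, 85]
t=25: [318, 308, 308, 318, 308, 308, 318, 318]
t=26: [465, 458, 458, 465, 458, 458, 465, 465]
t=27: [181, 176, 176, 181, 176, 176, 181, 181]
t=28: [304, 300, 300, 304, 300, 300, 304, 304]
t=29: [408, 405, 405, 408, 405, 405, 408, 408]
t=30: [417, 415, 415, 417, 415, 415, 417, 417]
t=31: [464, 463, 463, 464, 463, 463, 464, 464]
t=32: [188, 188, 188, 188, 188, 188, 188, 188]
t=33: [350, 350, 350, 350, 350, 350, 350, 350]
t=34: [134, 134, 134, 134, 134, 134, 134, 134]
t=35: [80, 80, 80, 80, 80, 80, 80, 80]
t=36: [323, 323, 323, 323, 323, 323, 323, 323]
t=37: [512, 512, 512, 512, 512, 512, 512, 512]
t=38: [431, 431, 431, 431, 431, 431, 431, 431]
t=39: [26, 26, 26, 26, 26, 26, 26, 26]
t=40: [53, 53, 53, 53, 53, 53, 53, 53]
t=41: [188, 188, 188, 188, 188, 188, 188, 188]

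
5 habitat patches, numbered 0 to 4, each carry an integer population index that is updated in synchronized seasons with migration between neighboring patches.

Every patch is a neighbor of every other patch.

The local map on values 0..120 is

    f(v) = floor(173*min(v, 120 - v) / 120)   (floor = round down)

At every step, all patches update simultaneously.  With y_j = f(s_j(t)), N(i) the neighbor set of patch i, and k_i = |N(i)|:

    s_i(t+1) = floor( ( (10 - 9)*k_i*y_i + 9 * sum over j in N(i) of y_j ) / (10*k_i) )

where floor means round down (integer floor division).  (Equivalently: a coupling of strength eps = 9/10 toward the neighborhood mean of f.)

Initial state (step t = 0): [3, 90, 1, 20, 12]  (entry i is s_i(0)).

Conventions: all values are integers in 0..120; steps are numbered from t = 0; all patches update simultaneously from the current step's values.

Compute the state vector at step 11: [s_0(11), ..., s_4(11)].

Simulating step by step:
t=0: [3, 90, 1, 20, 12]
t=1: [20, 15, 20, 17, 18]
t=2: [24, 25, 24, 25, 25]
t=3: [35, 35, 35, 35, 35]
t=4: [50, 50, 50, 50, 50]
t=5: [72, 72, 72, 72, 72]
t=6: [69, 69, 69, 69, 69]
t=7: [73, 73, 73, 73, 73]
t=8: [67, 67, 67, 67, 67]
t=9: [76, 76, 76, 76, 76]
t=10: [63, 63, 63, 63, 63]
t=11: [82, 82, 82, 82, 82]

Answer: [82, 82, 82, 82, 82]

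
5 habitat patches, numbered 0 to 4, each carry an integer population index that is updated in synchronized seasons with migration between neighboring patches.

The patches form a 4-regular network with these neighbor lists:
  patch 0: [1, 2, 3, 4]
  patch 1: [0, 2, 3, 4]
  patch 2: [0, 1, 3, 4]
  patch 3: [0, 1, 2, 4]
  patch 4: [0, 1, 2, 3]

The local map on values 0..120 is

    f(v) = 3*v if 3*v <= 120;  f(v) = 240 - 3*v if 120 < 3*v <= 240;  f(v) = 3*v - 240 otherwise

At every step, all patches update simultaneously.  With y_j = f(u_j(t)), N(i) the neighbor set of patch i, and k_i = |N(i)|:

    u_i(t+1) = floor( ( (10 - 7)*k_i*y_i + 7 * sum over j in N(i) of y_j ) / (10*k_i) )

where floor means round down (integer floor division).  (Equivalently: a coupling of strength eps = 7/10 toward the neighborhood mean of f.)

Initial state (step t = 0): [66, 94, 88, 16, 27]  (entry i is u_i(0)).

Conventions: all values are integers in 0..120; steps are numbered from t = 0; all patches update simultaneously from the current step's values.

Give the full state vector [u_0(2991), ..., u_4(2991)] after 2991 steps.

Answer: [57, 57, 57, 57, 57]
Key observation: The state at step 4, [69, 69, 69, 69, 69], reappears at step 8: the system is in a cycle of period 4 from step 4 on.  Therefore the state at step 2991 equals the state at step 4 + ((2991 - 4) mod 4) = 7, which is [57, 57, 57, 57, 57].

Derivation:
t=0: [66, 94, 88, 16, 27]
t=1: [46, 46, 44, 47, 51]
t=2: [99, 99, 100, 99, 98]
t=3: [57, 57, 57, 57, 56]
t=4: [69, 69, 69, 69, 69]
t=5: [33, 33, 33, 33, 33]
t=6: [99, 99, 99, 99, 99]
t=7: [57, 57, 57, 57, 57]
t=8: [69, 69, 69, 69, 69]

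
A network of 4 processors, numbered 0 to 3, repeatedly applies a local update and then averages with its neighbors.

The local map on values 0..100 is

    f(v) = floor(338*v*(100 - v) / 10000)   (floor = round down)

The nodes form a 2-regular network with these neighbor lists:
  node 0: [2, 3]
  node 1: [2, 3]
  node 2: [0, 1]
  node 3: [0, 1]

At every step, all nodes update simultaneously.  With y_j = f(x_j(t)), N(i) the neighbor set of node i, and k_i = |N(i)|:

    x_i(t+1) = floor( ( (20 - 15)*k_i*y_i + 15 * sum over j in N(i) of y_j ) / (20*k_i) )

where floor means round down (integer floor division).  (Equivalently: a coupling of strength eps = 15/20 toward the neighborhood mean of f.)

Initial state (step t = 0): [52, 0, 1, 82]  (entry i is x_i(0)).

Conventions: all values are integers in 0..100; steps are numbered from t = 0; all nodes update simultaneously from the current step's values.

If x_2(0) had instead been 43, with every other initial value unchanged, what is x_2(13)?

Simulating step by step:
t=0: [52, 0, 43, 82]
t=1: [70, 49, 52, 43]
t=2: [79, 83, 78, 78]
t=3: [57, 55, 53, 53]
t=4: [83, 83, 82, 82]
t=5: [48, 48, 47, 47]
t=6: [84, 84, 84, 84]
t=7: [45, 45, 45, 45]
t=8: [83, 83, 83, 83]
t=9: [47, 47, 47, 47]
t=10: [84, 84, 84, 84]
t=11: [45, 45, 45, 45]
t=12: [83, 83, 83, 83]
t=13: [47, 47, 47, 47]

Answer: x_2(13) = 47
Key observation: This trace re-runs the system from the modified initial state.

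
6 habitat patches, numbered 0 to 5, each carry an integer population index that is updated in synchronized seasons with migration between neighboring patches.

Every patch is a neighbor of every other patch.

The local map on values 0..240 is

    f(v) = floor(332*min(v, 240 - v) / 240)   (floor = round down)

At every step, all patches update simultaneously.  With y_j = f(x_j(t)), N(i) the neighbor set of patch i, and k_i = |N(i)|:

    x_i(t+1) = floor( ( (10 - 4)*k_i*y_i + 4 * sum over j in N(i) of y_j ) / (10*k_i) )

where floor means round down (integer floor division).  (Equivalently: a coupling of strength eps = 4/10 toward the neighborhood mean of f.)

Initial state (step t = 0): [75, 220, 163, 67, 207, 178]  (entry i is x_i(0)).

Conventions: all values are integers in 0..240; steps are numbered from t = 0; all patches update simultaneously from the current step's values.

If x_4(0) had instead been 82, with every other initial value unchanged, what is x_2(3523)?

Simulating step by step:
t=0: [75, 220, 163, 67, 82, 178]
t=1: [95, 56, 97, 89, 100, 86]
t=2: [125, 97, 127, 121, 129, 119]
t=3: [157, 144, 155, 159, 153, 159]
t=4: [115, 125, 117, 114, 118, 114]
t=5: [159, 159, 160, 158, 161, 158]
t=6: [111, 111, 110, 112, 110, 112]
t=7: [153, 153, 152, 153, 152, 153]
t=8: [120, 120, 120, 120, 120, 120]
t=9: [166, 166, 166, 166, 166, 166]
t=10: [102, 102, 102, 102, 102, 102]
t=11: [141, 141, 141, 141, 141, 141]
t=12: [136, 136, 136, 136, 136, 136]
t=13: [143, 143, 143, 143, 143, 143]
t=14: [134, 134, 134, 134, 134, 134]
t=15: [146, 146, 146, 146, 146, 146]
t=16: [130, 130, 130, 130, 130, 130]
t=17: [152, 152, 152, 152, 152, 152]
t=18: [121, 121, 121, 121, 121, 121]
t=19: [164, 164, 164, 164, 164, 164]
t=20: [105, 105, 105, 105, 105, 105]
t=21: [145, 145, 145, 145, 145, 145]
t=22: [131, 131, 131, 131, 131, 131]
t=23: [150, 150, 150, 150, 150, 150]
t=24: [124, 124, 124, 124, 124, 124]
t=25: [160, 160, 160, 160, 160, 160]
t=26: [110, 110, 110, 110, 110, 110]
t=27: [152, 152, 152, 152, 152, 152]

Answer: x_2(3523) = 150
Key observation: The state at step 17, [152, 152, 152, 152, 152, 152], reappears at step 27: the system is in a cycle of period 10 from step 17 on.  Therefore the state at step 3523 equals the state at step 17 + ((3523 - 17) mod 10) = 23, which is [150, 150, 150, 150, 150, 150].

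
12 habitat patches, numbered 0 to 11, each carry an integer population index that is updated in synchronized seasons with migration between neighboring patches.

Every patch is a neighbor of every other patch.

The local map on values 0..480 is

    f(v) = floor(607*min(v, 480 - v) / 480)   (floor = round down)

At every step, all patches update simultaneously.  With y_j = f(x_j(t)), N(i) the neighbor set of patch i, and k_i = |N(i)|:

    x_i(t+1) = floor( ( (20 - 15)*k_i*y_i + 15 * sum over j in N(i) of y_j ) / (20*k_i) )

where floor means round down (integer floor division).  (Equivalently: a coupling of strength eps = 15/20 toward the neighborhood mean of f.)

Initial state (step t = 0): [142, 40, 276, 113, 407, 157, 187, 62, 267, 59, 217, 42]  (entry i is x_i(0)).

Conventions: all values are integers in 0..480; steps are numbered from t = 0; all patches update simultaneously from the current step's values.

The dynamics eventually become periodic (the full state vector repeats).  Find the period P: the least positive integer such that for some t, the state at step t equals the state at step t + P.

Simulating step by step:
t=0: [142, 40, 276, 113, 407, 157, 187, 62, 267, 59, 217, 42]
t=1: [162, 138, 176, 155, 146, 165, 172, 143, 178, 143, 179, 139]
t=2: [200, 194, 203, 198, 196, 200, 202, 195, 203, 195, 204, 194]
t=3: [250, 249, 251, 250, 249, 250, 251, 249, 251, 249, 251, 249]
t=4: [290, 290, 290, 290, 290, 290, 290, 290, 290, 290, 290, 290]
t=5: [240, 240, 240, 240, 240, 240, 240, 240, 240, 240, 240, 240]
t=6: [303, 303, 303, 303, 303, 303, 303, 303, 303, 303, 303, 303]
t=7: [223, 223, 223, 223, 223, 223, 223, 223, 223, 223, 223, 223]
t=8: [282, 282, 282, 282, 282, 282, 282, 282, 282, 282, 282, 282]
t=9: [250, 250, 250, 250, 250, 250, 250, 250, 250, 250, 250, 250]
t=10: [290, 290, 290, 290, 290, 290, 290, 290, 290, 290, 290, 290]

Answer: 6
Key observation: The state at step 4, [290, 290, 290, 290, 290, 290, 290, 290, 290, 290, 290, 290], reappears at step 10 — and no state repeats earlier — so the cycle the system enters has period 6.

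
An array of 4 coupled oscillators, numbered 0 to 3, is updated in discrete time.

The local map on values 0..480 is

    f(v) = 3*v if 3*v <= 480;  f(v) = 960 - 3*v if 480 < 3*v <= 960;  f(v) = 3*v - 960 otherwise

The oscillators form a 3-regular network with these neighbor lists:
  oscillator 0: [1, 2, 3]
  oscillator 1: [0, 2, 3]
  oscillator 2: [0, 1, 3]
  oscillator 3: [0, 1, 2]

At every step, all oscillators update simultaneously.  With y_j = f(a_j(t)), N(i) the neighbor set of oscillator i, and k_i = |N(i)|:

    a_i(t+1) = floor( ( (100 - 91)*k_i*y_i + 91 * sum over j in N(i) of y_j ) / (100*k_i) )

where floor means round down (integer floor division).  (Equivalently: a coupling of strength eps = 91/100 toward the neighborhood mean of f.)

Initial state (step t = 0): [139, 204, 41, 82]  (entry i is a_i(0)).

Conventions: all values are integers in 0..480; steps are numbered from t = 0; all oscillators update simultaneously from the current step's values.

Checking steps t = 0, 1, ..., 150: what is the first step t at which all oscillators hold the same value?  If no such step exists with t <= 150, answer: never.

Simulating step by step:
t=0: [139, 204, 41, 82]  (not all equal)
t=1: [255, 269, 317, 291]  (not all equal)
t=2: [93, 102, 132, 116]  (not all equal)
t=3: [343, 337, 318, 328]  (not all equal)
t=4: [30, 34, 44, 40]  (not all equal)
t=5: [115, 112, 106, 109]  (not all equal)
t=6: [328, 330, 334, 332]  (not all equal)
t=7: [34, 33, 31, 32]  (not all equal)
t=8: [96, 97, 98, 97]  (not all equal)
t=9: [291, 291, 290, 291]  (not all equal)
t=10: [87, 87, 87, 87]  (all equal)

Answer: 10
Key observation: Synchronization is absorbing here: once all oscillators are equal they stay equal, and step 10 is the first all-equal step.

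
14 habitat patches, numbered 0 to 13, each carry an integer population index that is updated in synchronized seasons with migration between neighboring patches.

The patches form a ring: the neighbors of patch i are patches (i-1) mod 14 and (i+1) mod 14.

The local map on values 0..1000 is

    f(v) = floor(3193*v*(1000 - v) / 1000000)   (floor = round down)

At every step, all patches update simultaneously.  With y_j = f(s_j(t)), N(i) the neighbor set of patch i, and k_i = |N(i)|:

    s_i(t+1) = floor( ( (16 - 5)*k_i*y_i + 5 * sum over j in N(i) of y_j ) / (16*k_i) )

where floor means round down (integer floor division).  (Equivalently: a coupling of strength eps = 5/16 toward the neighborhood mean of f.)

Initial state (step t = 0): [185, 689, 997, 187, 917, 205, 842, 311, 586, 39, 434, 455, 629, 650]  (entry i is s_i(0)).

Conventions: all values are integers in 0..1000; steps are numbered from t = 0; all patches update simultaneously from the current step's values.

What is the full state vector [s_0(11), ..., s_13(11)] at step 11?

Simulating step by step:
t=0: [185, 689, 997, 187, 917, 205, 842, 311, 586, 39, 434, 455, 629, 650]
t=1: [551, 546, 188, 372, 324, 461, 479, 657, 657, 325, 681, 782, 749, 690]
t=2: [772, 743, 574, 697, 720, 778, 783, 731, 716, 701, 670, 576, 604, 685]
t=3: [589, 628, 736, 685, 633, 563, 556, 617, 648, 671, 710, 764, 753, 680]
t=4: [755, 729, 650, 685, 739, 778, 782, 755, 728, 700, 651, 590, 605, 690]
t=5: [610, 638, 705, 682, 616, 559, 552, 589, 631, 672, 723, 763, 751, 680]
t=6: [745, 729, 679, 697, 750, 782, 786, 770, 741, 699, 639, 589, 609, 689]
t=7: [621, 636, 681, 665, 601, 551, 542, 567, 613, 671, 731, 764, 750, 683]
t=8: [739, 733, 703, 716, 760, 785, 790, 780, 752, 700, 630, 586, 608, 685]
t=9: [627, 629, 656, 641, 585, 543, 533, 551, 599, 669, 737, 767, 751, 688]
t=10: [736, 741, 726, 738, 771, 789, 792, 786, 760, 702, 624, 581, 606, 680]
t=11: [630, 616, 628, 611, 566, 535, 528, 542, 588, 666, 740, 770, 753, 693]

Answer: [630, 616, 628, 611, 566, 535, 528, 542, 588, 666, 740, 770, 753, 693]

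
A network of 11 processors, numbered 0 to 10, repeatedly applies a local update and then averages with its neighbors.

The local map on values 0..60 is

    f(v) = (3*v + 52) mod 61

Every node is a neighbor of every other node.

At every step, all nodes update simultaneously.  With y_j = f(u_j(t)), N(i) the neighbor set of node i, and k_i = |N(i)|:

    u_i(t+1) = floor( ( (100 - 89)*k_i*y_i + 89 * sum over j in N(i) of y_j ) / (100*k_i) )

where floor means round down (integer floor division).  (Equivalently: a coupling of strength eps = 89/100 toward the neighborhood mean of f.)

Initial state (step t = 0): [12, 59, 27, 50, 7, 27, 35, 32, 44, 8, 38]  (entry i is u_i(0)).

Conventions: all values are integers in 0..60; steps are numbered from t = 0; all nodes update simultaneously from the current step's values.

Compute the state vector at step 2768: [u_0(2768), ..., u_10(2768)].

Answer: [30, 30, 30, 30, 30, 30, 30, 30, 30, 30, 30]
Key observation: The state at step 1, [22, 22, 22, 22, 22, 22, 22, 22, 22, 22, 22], reappears at step 11: the system is in a cycle of period 10 from step 1 on.  Therefore the state at step 2768 equals the state at step 1 + ((2768 - 1) mod 10) = 8, which is [30, 30, 30, 30, 30, 30, 30, 30, 30, 30, 30].

Derivation:
t=0: [12, 59, 27, 50, 7, 27, 35, 32, 44, 8, 38]
t=1: [22, 22, 22, 22, 22, 22, 22, 22, 22, 22, 22]
t=2: [57, 57, 57, 57, 57, 57, 57, 57, 57, 57, 57]
t=3: [40, 40, 40, 40, 40, 40, 40, 40, 40, 40, 40]
t=4: [50, 50, 50, 50, 50, 50, 50, 50, 50, 50, 50]
t=5: [19, 19, 19, 19, 19, 19, 19, 19, 19, 19, 19]
t=6: [48, 48, 48, 48, 48, 48, 48, 48, 48, 48, 48]
t=7: [13, 13, 13, 13, 13, 13, 13, 13, 13, 13, 13]
t=8: [30, 30, 30, 30, 30, 30, 30, 30, 30, 30, 30]
t=9: [20, 20, 20, 20, 20, 20, 20, 20, 20, 20, 20]
t=10: [51, 51, 51, 51, 51, 51, 51, 51, 51, 51, 51]
t=11: [22, 22, 22, 22, 22, 22, 22, 22, 22, 22, 22]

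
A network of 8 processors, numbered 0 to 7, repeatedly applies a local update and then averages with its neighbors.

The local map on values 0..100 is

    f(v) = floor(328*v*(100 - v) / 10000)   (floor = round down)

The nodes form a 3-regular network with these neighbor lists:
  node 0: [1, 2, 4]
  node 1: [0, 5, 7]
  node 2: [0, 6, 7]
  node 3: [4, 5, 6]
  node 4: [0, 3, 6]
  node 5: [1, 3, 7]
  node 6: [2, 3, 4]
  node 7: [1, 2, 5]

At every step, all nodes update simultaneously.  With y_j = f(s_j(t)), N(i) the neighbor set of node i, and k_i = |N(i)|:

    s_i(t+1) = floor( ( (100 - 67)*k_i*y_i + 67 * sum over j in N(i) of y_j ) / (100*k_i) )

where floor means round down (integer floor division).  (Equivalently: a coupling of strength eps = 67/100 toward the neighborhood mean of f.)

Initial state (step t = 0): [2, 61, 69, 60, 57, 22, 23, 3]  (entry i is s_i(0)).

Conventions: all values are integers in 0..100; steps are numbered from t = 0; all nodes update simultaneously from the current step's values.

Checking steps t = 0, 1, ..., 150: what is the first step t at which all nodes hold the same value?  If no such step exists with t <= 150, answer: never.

Simulating step by step:
t=0: [2, 61, 69, 60, 57, 22, 23, 3]  (not all equal)
t=1: [52, 41, 39, 69, 58, 55, 70, 48]  (not all equal)
t=2: [79, 80, 77, 74, 74, 78, 73, 79]  (not all equal)
t=3: [56, 53, 57, 61, 61, 56, 62, 54]  (not all equal)
t=4: [79, 80, 79, 78, 78, 80, 78, 80]  (not all equal)
t=5: [54, 52, 54, 55, 55, 52, 55, 52]  (not all equal)
t=6: [81, 81, 81, 81, 81, 81, 81, 81]  (all equal)

Answer: 6
Key observation: Synchronization is absorbing here: once all nodes are equal they stay equal, and step 6 is the first all-equal step.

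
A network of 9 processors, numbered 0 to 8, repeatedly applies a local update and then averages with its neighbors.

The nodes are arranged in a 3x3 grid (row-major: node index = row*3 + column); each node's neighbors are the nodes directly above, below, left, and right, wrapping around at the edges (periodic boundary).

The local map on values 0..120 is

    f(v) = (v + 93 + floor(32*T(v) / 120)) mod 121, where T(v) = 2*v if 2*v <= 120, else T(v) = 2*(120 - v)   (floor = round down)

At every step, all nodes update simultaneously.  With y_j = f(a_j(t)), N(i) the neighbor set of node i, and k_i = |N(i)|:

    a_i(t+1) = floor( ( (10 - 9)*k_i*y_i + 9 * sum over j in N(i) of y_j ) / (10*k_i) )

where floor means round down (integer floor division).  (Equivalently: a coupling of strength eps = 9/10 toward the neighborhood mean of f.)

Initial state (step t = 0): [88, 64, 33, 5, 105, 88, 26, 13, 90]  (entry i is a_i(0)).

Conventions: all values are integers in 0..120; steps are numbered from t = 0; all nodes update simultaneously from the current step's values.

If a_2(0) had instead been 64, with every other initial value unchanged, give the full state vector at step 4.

Simulating step by step:
t=0: [88, 64, 64, 5, 105, 88, 26, 13, 90]
t=1: [61, 82, 73, 66, 88, 81, 83, 64, 67]
t=2: [70, 69, 69, 71, 70, 70, 66, 72, 70]
t=3: [67, 68, 68, 67, 68, 68, 68, 67, 67]
t=4: [67, 67, 67, 67, 67, 67, 67, 67, 67]

Answer: [67, 67, 67, 67, 67, 67, 67, 67, 67]
Key observation: This trace re-runs the system from the modified initial state.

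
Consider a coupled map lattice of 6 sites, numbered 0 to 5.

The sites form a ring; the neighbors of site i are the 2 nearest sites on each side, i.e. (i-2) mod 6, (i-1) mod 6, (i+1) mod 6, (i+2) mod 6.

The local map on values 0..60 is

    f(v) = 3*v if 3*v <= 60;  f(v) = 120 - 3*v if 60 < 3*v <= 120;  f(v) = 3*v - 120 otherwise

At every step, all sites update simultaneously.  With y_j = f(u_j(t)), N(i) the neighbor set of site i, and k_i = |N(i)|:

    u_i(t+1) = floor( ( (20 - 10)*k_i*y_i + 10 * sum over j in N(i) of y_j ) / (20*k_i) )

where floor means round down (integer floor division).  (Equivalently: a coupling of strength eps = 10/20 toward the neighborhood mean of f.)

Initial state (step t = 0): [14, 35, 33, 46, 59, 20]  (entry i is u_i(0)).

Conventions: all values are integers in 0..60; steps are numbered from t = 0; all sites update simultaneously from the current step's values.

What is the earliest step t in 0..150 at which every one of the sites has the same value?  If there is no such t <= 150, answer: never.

Simulating step by step:
t=0: [14, 35, 33, 46, 59, 20]  (not all equal)
t=1: [40, 25, 27, 28, 46, 46]  (not all equal)
t=2: [15, 34, 31, 33, 20, 21]  (not all equal)
t=3: [42, 27, 31, 30, 48, 46]  (not all equal)
t=4: [16, 29, 25, 28, 22, 21]  (not all equal)
t=5: [47, 39, 43, 41, 50, 49]  (not all equal)
t=6: [19, 9, 11, 10, 22, 20]  (not all equal)
t=7: [50, 36, 37, 36, 49, 51]  (not all equal)
t=8: [25, 16, 14, 16, 24, 26]  (not all equal)
t=9: [45, 46, 44, 46, 46, 44]  (not all equal)
t=10: [15, 16, 14, 16, 16, 14]  (not all equal)
t=11: [45, 46, 44, 46, 46, 44]  (not all equal)

Answer: never
Key observation: The state at step 9 reappears at step 11 — the system is in a cycle of period 2 from step 9 on.  No step 0..11 is synchronized, and the cycle repeats forever, so no step up to 150 (or ever) has all sites equal.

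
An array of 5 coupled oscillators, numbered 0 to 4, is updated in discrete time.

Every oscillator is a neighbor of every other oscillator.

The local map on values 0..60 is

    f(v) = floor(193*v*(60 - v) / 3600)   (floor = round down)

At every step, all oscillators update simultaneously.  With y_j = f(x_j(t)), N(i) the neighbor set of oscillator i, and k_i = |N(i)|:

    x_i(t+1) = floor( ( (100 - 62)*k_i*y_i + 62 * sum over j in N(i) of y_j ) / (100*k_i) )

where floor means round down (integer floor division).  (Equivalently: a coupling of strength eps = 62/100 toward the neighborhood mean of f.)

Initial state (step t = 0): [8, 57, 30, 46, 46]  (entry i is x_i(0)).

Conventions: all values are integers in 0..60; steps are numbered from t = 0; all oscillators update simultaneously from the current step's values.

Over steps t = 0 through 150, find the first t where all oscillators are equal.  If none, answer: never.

Simulating step by step:
t=0: [8, 57, 30, 46, 46]  (not all equal)
t=1: [27, 24, 33, 30, 30]  (not all equal)
t=2: [47, 46, 47, 47, 47]  (not all equal)
t=3: [32, 32, 32, 32, 32]  (all equal)

Answer: 3
Key observation: Synchronization is absorbing here: once all oscillators are equal they stay equal, and step 3 is the first all-equal step.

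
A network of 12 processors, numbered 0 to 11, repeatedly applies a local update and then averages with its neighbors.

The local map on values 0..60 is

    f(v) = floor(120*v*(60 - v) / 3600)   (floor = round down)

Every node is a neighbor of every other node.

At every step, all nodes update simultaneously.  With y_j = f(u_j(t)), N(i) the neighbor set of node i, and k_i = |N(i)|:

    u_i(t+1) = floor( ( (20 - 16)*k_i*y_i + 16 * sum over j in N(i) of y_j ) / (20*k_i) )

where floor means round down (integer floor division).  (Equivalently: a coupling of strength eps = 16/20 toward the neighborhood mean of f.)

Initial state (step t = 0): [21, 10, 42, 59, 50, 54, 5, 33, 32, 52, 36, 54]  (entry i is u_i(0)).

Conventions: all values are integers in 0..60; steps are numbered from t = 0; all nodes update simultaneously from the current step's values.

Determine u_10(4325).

Simulating step by step:
t=0: [21, 10, 42, 59, 50, 54, 5, 33, 32, 52, 36, 54]
t=1: [18, 17, 18, 15, 17, 16, 16, 19, 19, 17, 19, 16]
t=2: [24, 24, 24, 23, 24, 23, 23, 24, 24, 24, 24, 23]
t=3: [28, 28, 28, 28, 28, 28, 28, 28, 28, 28, 28, 28]
t=4: [29, 29, 29, 29, 29, 29, 29, 29, 29, 29, 29, 29]
t=5: [29, 29, 29, 29, 29, 29, 29, 29, 29, 29, 29, 29]

Answer: u_10(4325) = 29
Key observation: The state at step 4, [29, 29, 29, 29, 29, 29, 29, 29, 29, 29, 29, 29], reappears at step 5: the system is in a cycle of period 1 from step 4 on.  Therefore the state at step 4325 equals the state at step 4 + ((4325 - 4) mod 1) = 4, which is [29, 29, 29, 29, 29, 29, 29, 29, 29, 29, 29, 29].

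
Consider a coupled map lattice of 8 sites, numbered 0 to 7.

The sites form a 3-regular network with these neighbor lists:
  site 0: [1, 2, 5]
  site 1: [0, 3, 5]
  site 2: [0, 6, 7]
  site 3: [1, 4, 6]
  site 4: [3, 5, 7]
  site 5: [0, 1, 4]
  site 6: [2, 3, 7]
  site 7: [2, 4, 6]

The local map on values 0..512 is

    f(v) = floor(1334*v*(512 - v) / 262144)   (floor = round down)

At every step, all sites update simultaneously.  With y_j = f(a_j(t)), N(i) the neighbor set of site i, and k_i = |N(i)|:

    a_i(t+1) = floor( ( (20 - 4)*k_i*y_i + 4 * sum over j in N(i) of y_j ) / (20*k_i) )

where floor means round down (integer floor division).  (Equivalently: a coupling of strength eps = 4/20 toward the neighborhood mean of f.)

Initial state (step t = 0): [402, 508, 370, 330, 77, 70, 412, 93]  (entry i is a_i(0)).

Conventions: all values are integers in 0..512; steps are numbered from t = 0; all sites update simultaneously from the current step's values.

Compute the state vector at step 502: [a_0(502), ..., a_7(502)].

Simulating step by step:
t=0: [402, 508, 370, 330, 77, 70, 412, 93]
t=1: [208, 53, 255, 269, 180, 152, 218, 201]
t=2: [305, 160, 330, 315, 305, 272, 326, 318]
t=3: [318, 293, 306, 313, 320, 327, 308, 312]
t=4: [313, 323, 319, 316, 312, 309, 318, 317]
t=5: [315, 311, 313, 314, 316, 318, 313, 314]
t=6: [315, 317, 315, 316, 315, 313, 316, 315]
t=7: [315, 314, 315, 314, 315, 315, 315, 315]
t=8: [315, 315, 315, 315, 315, 315, 315, 315]
t=9: [315, 315, 315, 315, 315, 315, 315, 315]

Answer: [315, 315, 315, 315, 315, 315, 315, 315]
Key observation: The state at step 8, [315, 315, 315, 315, 315, 315, 315, 315], reappears at step 9: the system is in a cycle of period 1 from step 8 on.  Therefore the state at step 502 equals the state at step 8 + ((502 - 8) mod 1) = 8, which is [315, 315, 315, 315, 315, 315, 315, 315].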